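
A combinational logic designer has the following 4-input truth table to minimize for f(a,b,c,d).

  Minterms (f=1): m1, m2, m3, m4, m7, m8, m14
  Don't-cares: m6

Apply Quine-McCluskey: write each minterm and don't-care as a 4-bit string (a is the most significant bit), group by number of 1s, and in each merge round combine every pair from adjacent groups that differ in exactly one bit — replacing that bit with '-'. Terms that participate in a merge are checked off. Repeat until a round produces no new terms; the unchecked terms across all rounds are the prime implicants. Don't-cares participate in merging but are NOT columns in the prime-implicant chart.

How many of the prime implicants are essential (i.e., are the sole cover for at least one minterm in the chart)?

Round 0: 0001✓ 0010✓ 0011✓ 0100✓ 0110✓ 0111✓ 1000 1110✓
Round 1: -110 0-10✓ 0-11✓ 00-1 001-✓ 01-0 011-✓
Round 2: 0-1-
PIs = {-110, 0-1-, 00-1, 01-0, 1000}
Coverage chart:
  m1: 00-1 ←essential
  m2: 0-1- ←essential
  m3: 0-1-,00-1
  m4: 01-0 ←essential
  m7: 0-1- ←essential
  m8: 1000 ←essential
  m14: -110 ←essential
Essential: -110, 0-1-, 00-1, 01-0, 1000

5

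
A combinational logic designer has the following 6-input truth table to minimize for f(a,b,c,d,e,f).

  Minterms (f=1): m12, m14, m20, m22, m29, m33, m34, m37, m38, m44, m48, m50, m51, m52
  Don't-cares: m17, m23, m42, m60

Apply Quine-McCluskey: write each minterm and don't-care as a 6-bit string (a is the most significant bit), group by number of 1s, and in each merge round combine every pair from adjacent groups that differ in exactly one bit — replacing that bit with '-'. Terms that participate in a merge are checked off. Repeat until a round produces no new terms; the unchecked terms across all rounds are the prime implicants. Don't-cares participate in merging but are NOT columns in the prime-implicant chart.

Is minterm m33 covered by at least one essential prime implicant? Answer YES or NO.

YES

Round 0: 001100✓ 001110✓ 010001 010100✓ 010110✓ 010111✓ 011101 100001✓ 100010✓ 100101✓ 100110✓ 101010✓ 101100✓ 110000✓ 110010✓ 110011✓ 110100✓ 111100✓
Round 1: -01100 -10100 0011-0 0101-0 01011- 1-0010 1-1100 10-010 100-01 100-10 11-100 110-00 1100-0 11001-
PIs = {-01100, -10100, 0011-0, 010001, 0101-0, 01011-, 011101, 1-0010, 1-1100, 10-010, 100-01, 100-10, 11-100, 110-00, 1100-0, 11001-}
Coverage chart:
  m12: -01100,0011-0
  m14: 0011-0 ←essential
  m20: -10100,0101-0
  m22: 0101-0,01011-
  m29: 011101 ←essential
  m33: 100-01 ←essential
  m34: 1-0010,10-010,100-10
  m37: 100-01 ←essential
  m38: 100-10 ←essential
  m44: -01100,1-1100
  m48: 110-00,1100-0
  m50: 1-0010,1100-0,11001-
  m51: 11001- ←essential
  m52: -10100,11-100,110-00
Essential: 0011-0, 011101, 100-01, 100-10, 11001-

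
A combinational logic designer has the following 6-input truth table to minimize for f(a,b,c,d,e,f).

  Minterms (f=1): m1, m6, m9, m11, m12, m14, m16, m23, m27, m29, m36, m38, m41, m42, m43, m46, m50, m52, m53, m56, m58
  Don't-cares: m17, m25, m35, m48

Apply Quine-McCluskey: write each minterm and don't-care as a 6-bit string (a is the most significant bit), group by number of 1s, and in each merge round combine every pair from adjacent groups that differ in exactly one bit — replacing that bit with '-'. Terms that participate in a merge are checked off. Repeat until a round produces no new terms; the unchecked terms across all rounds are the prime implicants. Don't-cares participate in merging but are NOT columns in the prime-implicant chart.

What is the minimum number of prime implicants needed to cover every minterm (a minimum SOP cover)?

12

size-2^0 implicants → 000001(✓)  000110(✓)  001001(✓)  001011(✓)  001100(✓)  001110(✓)  010000(✓)  010001(✓)  010111  011001(✓)  011011(✓)  011101(✓)  100011(✓)  100100(✓)  100110(✓)  101001(✓)  101010(✓)  101011(✓)  101110(✓)  110000(✓)  110010(✓)  110100(✓)  110101(✓)  111000(✓)  111010(✓)
size-2^1 implicants → -00110(✓)  -01001(✓)  -01011(✓)  -01110(✓)  -10000  0-0001(✓)  0-1001(✓)  0-1011(✓)  00-001(✓)  00-110(✓)  0010-1(✓)  0011-0  01-001(✓)  01000-  011-01  0110-1(✓)  1-0100  1-1010  10-011  10-110(✓)  1001-0  101-10  1010-1(✓)  10101-  11-000(✓)  11-010(✓)  110-00  1100-0(✓)  11010-  1110-0(✓)
size-2^2 implicants → -0-110  -010-1  0--001  0-10-1  11-0-0
Unchecked terms (primes): -0-110, -010-1, -10000, 0--001, 0-10-1, 0011-0, 01000-, 010111, 011-01, 1-0100, 1-1010, 10-011, 1001-0, 101-10, 10101-, 11-0-0, 110-00, 11010-
Minterm coverage:
  m1 ⊆ 0--001 [E]
  m6 ⊆ -0-110 [E]
  m9 ⊆ -010-1,0--001,0-10-1
  m11 ⊆ -010-1,0-10-1
  m12 ⊆ 0011-0 [E]
  m14 ⊆ -0-110,0011-0
  m16 ⊆ -10000,01000-
  m23 ⊆ 010111 [E]
  m27 ⊆ 0-10-1 [E]
  m29 ⊆ 011-01 [E]
  m36 ⊆ 1-0100,1001-0
  m38 ⊆ -0-110,1001-0
  m41 ⊆ -010-1 [E]
  m42 ⊆ 1-1010,101-10,10101-
  m43 ⊆ -010-1,10-011,10101-
  m46 ⊆ -0-110,101-10
  m50 ⊆ 11-0-0 [E]
  m52 ⊆ 1-0100,110-00,11010-
  m53 ⊆ 11010- [E]
  m56 ⊆ 11-0-0 [E]
  m58 ⊆ 1-1010,11-0-0
E = {-0-110, -010-1, 0--001, 0-10-1, 0011-0, 010111, 011-01, 11-0-0, 11010-}
Petrick residual → -10000, 1-0100, 1-1010
Cover = b'def' + b'cd'f + bc'd'e'f' + a'd'e'f + a'cd'f + a'b'cdf' + a'bc'def + a'bce'f + ac'de'f' + acd'ef' + abd'f' + abc'de'  |cover|=12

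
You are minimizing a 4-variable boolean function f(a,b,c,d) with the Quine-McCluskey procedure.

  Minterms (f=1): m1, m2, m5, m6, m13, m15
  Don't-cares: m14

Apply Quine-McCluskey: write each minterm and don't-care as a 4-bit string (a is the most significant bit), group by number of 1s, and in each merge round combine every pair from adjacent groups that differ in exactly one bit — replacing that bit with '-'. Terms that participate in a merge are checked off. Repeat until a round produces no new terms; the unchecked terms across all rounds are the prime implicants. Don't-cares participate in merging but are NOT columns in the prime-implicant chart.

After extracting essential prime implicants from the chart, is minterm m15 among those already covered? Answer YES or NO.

size-2^0 implicants → 0001(✓)  0010(✓)  0101(✓)  0110(✓)  1101(✓)  1110(✓)  1111(✓)
size-2^1 implicants → -101  -110  0-01  0-10  11-1  111-
Unchecked terms (primes): -101, -110, 0-01, 0-10, 11-1, 111-
Minterm coverage:
  m1 ⊆ 0-01 [E]
  m2 ⊆ 0-10 [E]
  m5 ⊆ -101,0-01
  m6 ⊆ -110,0-10
  m13 ⊆ -101,11-1
  m15 ⊆ 11-1,111-
E = {0-01, 0-10}

NO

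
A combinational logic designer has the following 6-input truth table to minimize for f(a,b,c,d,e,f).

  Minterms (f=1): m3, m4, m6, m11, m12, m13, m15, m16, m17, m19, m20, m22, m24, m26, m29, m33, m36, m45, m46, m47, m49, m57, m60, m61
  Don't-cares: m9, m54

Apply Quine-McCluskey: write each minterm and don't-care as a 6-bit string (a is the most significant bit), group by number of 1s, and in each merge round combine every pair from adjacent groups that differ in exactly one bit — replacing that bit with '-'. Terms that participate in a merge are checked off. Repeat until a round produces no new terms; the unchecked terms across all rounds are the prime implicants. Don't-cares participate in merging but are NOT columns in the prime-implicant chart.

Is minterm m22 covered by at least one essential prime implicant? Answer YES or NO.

YES

Round 0: 000011✓ 000100✓ 000110✓ 001001✓ 001011✓ 001100✓ 001101✓ 001111✓ 010000✓ 010001✓ 010011✓ 010100✓ 010110✓ 011000✓ 011010✓ 011101✓ 100001✓ 100100✓ 101101✓ 101110✓ 101111✓ 110001✓ 110110✓ 111001✓ 111100✓ 111101✓
Round 1: -00100 -01101✓ -01111✓ -10001 -10110 -11101✓ 0-0011 0-0100✓ 0-0110✓ 0-1101✓ 00-011 00-100 0001-0✓ 001-01✓ 001-11✓ 0010-1✓ 0011-1✓ 00110- 01-000 010-00 0100-1 01000- 0101-0✓ 0110-0 1-0001 1-1101✓ 1011-1✓ 10111- 11-001 111-01 11110-
Round 2: --1101 -011-1 0-01-0 001--1
PIs = {--1101, -00100, -011-1, -10001, -10110, 0-0011, 0-01-0, 00-011, 00-100, 001--1, 00110-, 01-000, 010-00, 0100-1, 01000-, 0110-0, 1-0001, 10111-, 11-001, 111-01, 11110-}
Coverage chart:
  m3: 0-0011,00-011
  m4: -00100,0-01-0,00-100
  m6: 0-01-0 ←essential
  m11: 00-011,001--1
  m12: 00-100,00110-
  m13: --1101,-011-1,001--1,00110-
  m15: -011-1,001--1
  m16: 01-000,010-00,01000-
  m17: -10001,0100-1,01000-
  m19: 0-0011,0100-1
  m20: 0-01-0,010-00
  m22: -10110,0-01-0
  m24: 01-000,0110-0
  m26: 0110-0 ←essential
  m29: --1101 ←essential
  m33: 1-0001 ←essential
  m36: -00100 ←essential
  m45: --1101,-011-1
  m46: 10111- ←essential
  m47: -011-1,10111-
  m49: -10001,1-0001,11-001
  m57: 11-001,111-01
  m60: 11110- ←essential
  m61: --1101,111-01,11110-
Essential: --1101, -00100, 0-01-0, 0110-0, 1-0001, 10111-, 11110-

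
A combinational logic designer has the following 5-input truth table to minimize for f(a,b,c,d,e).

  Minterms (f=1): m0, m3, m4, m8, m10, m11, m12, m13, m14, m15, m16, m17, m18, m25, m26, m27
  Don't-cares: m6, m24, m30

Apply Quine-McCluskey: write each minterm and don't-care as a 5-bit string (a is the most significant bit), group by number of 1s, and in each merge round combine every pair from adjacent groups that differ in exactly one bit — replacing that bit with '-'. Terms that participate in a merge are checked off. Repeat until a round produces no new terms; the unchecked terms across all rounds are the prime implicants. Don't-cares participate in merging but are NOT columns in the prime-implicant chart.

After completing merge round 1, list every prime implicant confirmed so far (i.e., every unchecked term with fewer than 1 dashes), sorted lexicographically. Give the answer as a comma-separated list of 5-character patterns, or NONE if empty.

NONE

size-2^0 implicants → 00000(✓)  00011(✓)  00100(✓)  00110(✓)  01000(✓)  01010(✓)  01011(✓)  01100(✓)  01101(✓)  01110(✓)  01111(✓)  10000(✓)  10001(✓)  10010(✓)  11000(✓)  11001(✓)  11010(✓)  11011(✓)  11110(✓)
size-2^1 implicants → -0000(✓)  -1000(✓)  -1010(✓)  -1011(✓)  -1110(✓)  0-000(✓)  0-011  0-100(✓)  0-110(✓)  00-00(✓)  001-0(✓)  01-00(✓)  01-10(✓)  01-11(✓)  010-0(✓)  0101-(✓)  011-0(✓)  011-1(✓)  0110-(✓)  0111-(✓)  1-000(✓)  1-001(✓)  1-010(✓)  100-0(✓)  1000-(✓)  11-10(✓)  110-0(✓)  110-1(✓)  1100-(✓)  1101-(✓)
size-2^2 implicants → --000  -1-10  -10-0  -101-  0--00  0-1-0  01--0  01-1-  011--  1-0-0  1-00-  110--
Unchecked terms (primes): --000, -1-10, -10-0, -101-, 0--00, 0-011, 0-1-0, 01--0, 01-1-, 011--, 1-0-0, 1-00-, 110--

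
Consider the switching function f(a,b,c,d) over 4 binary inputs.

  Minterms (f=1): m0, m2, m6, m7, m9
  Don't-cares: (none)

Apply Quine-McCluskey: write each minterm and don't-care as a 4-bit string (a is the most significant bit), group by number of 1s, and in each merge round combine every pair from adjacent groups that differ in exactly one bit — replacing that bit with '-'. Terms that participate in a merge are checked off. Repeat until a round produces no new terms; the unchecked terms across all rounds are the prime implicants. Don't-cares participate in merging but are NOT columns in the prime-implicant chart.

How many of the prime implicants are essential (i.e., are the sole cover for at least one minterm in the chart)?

3

size-2^0 implicants → 0000(✓)  0010(✓)  0110(✓)  0111(✓)  1001
size-2^1 implicants → 0-10  00-0  011-
Unchecked terms (primes): 0-10, 00-0, 011-, 1001
Minterm coverage:
  m0 ⊆ 00-0 [E]
  m2 ⊆ 0-10,00-0
  m6 ⊆ 0-10,011-
  m7 ⊆ 011- [E]
  m9 ⊆ 1001 [E]
E = {00-0, 011-, 1001}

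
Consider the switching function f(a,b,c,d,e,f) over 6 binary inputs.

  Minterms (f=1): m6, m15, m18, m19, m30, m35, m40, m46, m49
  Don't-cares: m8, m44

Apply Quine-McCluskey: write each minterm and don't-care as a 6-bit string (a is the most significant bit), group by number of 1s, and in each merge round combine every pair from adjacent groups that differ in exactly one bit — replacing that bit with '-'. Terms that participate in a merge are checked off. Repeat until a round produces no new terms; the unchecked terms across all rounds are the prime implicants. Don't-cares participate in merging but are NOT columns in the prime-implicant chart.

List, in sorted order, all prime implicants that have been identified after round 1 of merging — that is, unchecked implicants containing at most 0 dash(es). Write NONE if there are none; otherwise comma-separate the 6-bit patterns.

Round 0: 000110 001000✓ 001111 010010✓ 010011✓ 011110 100011 101000✓ 101100✓ 101110✓ 110001
Round 1: -01000 01001- 101-00 1011-0
PIs = {-01000, 000110, 001111, 01001-, 011110, 100011, 101-00, 1011-0, 110001}

000110, 001111, 011110, 100011, 110001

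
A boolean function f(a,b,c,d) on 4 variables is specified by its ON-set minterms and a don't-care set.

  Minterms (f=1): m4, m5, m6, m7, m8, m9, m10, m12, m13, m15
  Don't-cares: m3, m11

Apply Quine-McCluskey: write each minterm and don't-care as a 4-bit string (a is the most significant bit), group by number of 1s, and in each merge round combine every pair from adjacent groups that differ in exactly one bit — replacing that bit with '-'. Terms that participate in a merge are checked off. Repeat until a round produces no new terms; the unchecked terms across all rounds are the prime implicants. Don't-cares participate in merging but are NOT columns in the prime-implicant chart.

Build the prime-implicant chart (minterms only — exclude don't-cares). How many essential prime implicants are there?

size-2^0 implicants → 0011(✓)  0100(✓)  0101(✓)  0110(✓)  0111(✓)  1000(✓)  1001(✓)  1010(✓)  1011(✓)  1100(✓)  1101(✓)  1111(✓)
size-2^1 implicants → -011(✓)  -100(✓)  -101(✓)  -111(✓)  0-11(✓)  01-0(✓)  01-1(✓)  010-(✓)  011-(✓)  1-00(✓)  1-01(✓)  1-11(✓)  10-0(✓)  10-1(✓)  100-(✓)  101-(✓)  11-1(✓)  110-(✓)
size-2^2 implicants → --11  -1-1  -10-  01--  1--1  1-0-  10--
Unchecked terms (primes): --11, -1-1, -10-, 01--, 1--1, 1-0-, 10--
Minterm coverage:
  m4 ⊆ -10-,01--
  m5 ⊆ -1-1,-10-,01--
  m6 ⊆ 01-- [E]
  m7 ⊆ --11,-1-1,01--
  m8 ⊆ 1-0-,10--
  m9 ⊆ 1--1,1-0-,10--
  m10 ⊆ 10-- [E]
  m12 ⊆ -10-,1-0-
  m13 ⊆ -1-1,-10-,1--1,1-0-
  m15 ⊆ --11,-1-1,1--1
E = {01--, 10--}

2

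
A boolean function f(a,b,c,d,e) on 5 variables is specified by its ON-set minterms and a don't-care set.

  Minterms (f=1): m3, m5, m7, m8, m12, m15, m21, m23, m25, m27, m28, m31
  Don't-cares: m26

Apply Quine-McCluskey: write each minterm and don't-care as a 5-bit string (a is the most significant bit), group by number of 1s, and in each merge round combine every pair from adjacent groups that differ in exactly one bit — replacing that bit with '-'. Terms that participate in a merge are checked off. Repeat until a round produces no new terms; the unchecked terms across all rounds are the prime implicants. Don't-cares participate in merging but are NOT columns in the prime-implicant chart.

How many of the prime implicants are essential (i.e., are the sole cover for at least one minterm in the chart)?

Round 0: 00011✓ 00101✓ 00111✓ 01000✓ 01100✓ 01111✓ 10101✓ 10111✓ 11001✓ 11010✓ 11011✓ 11100✓ 11111✓
Round 1: -0101✓ -0111✓ -1100 -1111✓ 0-111✓ 00-11 001-1✓ 01-00 1-111✓ 101-1✓ 11-11 110-1 1101-
Round 2: --111 -01-1
PIs = {--111, -01-1, -1100, 00-11, 01-00, 11-11, 110-1, 1101-}
Coverage chart:
  m3: 00-11 ←essential
  m5: -01-1 ←essential
  m7: --111,-01-1,00-11
  m8: 01-00 ←essential
  m12: -1100,01-00
  m15: --111 ←essential
  m21: -01-1 ←essential
  m23: --111,-01-1
  m25: 110-1 ←essential
  m27: 11-11,110-1,1101-
  m28: -1100 ←essential
  m31: --111,11-11
Essential: --111, -01-1, -1100, 00-11, 01-00, 110-1

6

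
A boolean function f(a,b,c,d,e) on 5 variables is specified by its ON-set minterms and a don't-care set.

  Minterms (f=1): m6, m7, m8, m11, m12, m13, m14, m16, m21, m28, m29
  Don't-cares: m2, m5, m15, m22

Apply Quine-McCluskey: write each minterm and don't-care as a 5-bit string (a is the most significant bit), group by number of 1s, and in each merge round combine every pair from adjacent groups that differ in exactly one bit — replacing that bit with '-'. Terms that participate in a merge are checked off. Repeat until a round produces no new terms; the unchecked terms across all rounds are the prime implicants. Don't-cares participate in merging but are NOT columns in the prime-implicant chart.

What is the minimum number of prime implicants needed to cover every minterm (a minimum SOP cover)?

6

Round 0: 00010✓ 00101✓ 00110✓ 00111✓ 01000✓ 01011✓ 01100✓ 01101✓ 01110✓ 01111✓ 10000 10101✓ 10110✓ 11100✓ 11101✓
Round 1: -0101✓ -0110 -1100✓ -1101✓ 0-101✓ 0-110✓ 0-111✓ 00-10 001-1✓ 0011-✓ 01-00 01-11 011-0✓ 011-1✓ 0110-✓ 0111-✓ 1-101✓ 1110-✓
Round 2: --101 -110- 0-1-1 0-11- 011--
PIs = {--101, -0110, -110-, 0-1-1, 0-11-, 00-10, 01-00, 01-11, 011--, 10000}
Coverage chart:
  m6: -0110,0-11-,00-10
  m7: 0-1-1,0-11-
  m8: 01-00 ←essential
  m11: 01-11 ←essential
  m12: -110-,01-00,011--
  m13: --101,-110-,0-1-1,011--
  m14: 0-11-,011--
  m16: 10000 ←essential
  m21: --101 ←essential
  m28: -110- ←essential
  m29: --101,-110-
Essential: --101, -110-, 01-00, 01-11, 10000
Petrick residual → 0-11-
Min cover (6 terms): cd'e + bcd' + a'cd + a'bd'e' + a'bde + ab'c'd'e'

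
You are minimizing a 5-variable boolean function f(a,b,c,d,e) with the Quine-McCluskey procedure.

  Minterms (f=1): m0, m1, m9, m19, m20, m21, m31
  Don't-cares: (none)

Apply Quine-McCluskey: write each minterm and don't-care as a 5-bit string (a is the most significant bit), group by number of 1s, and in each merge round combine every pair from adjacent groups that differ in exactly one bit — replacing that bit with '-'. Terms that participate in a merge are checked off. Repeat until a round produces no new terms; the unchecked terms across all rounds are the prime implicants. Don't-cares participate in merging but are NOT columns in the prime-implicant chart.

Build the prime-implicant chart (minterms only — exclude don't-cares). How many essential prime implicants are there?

5

size-2^0 implicants → 00000(✓)  00001(✓)  01001(✓)  10011  10100(✓)  10101(✓)  11111
size-2^1 implicants → 0-001  0000-  1010-
Unchecked terms (primes): 0-001, 0000-, 10011, 1010-, 11111
Minterm coverage:
  m0 ⊆ 0000- [E]
  m1 ⊆ 0-001,0000-
  m9 ⊆ 0-001 [E]
  m19 ⊆ 10011 [E]
  m20 ⊆ 1010- [E]
  m21 ⊆ 1010- [E]
  m31 ⊆ 11111 [E]
E = {0-001, 0000-, 10011, 1010-, 11111}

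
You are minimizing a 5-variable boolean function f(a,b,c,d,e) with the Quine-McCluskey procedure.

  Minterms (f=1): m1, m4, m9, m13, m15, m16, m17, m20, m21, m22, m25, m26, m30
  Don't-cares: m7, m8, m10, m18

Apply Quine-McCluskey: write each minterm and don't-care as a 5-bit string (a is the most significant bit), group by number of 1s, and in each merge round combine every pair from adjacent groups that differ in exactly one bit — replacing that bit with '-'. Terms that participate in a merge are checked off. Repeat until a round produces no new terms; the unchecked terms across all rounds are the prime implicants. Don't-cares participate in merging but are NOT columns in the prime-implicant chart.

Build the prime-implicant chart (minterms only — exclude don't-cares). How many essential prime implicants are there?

[col 0] 00001*, 00100*, 00111*, 01000*, 01001*, 01010*, 01101*, 01111*, 10000*, 10001*, 10010*, 10100*, 10101*, 10110*, 11001*, 11010*, 11110*
[col 1] -0001*, -0100, -1001*, -1010, 0-001*, 0-111, 01-01, 010-0, 0100-, 011-1, 1-001*, 1-010*, 1-110*, 10-00*, 10-01*, 10-10*, 100-0*, 1000-*, 101-0*, 1010-*, 11-10*
[col 2] --001, 1--10, 10--0, 10-0-
Prime implicants: --001, -0100, -1010, 0-111, 01-01, 010-0, 0100-, 011-1, 1--10, 10--0, 10-0-
PI chart (minterm → PIs covering it):
  1 | --001  (sole → essential)
  4 | -0100  (sole → essential)
  9 | --001,01-01,0100-
  13 | 01-01,011-1
  15 | 0-111,011-1
  16 | 10--0,10-0-
  17 | --001,10-0-
  20 | -0100,10--0,10-0-
  21 | 10-0-  (sole → essential)
  22 | 1--10,10--0
  25 | --001  (sole → essential)
  26 | -1010,1--10
  30 | 1--10  (sole → essential)
Essential prime implicants: --001, -0100, 1--10, 10-0-

4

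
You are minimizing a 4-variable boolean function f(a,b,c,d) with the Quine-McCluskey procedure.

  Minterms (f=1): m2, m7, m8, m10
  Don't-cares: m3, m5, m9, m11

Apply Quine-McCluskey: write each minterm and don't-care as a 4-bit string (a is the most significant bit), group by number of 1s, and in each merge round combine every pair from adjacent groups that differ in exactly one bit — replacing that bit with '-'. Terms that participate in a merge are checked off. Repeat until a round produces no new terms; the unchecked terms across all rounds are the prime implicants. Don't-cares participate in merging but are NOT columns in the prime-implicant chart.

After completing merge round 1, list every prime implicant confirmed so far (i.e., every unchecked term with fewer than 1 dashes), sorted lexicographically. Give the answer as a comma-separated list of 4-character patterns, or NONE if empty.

NONE

size-2^0 implicants → 0010(✓)  0011(✓)  0101(✓)  0111(✓)  1000(✓)  1001(✓)  1010(✓)  1011(✓)
size-2^1 implicants → -010(✓)  -011(✓)  0-11  001-(✓)  01-1  10-0(✓)  10-1(✓)  100-(✓)  101-(✓)
size-2^2 implicants → -01-  10--
Unchecked terms (primes): -01-, 0-11, 01-1, 10--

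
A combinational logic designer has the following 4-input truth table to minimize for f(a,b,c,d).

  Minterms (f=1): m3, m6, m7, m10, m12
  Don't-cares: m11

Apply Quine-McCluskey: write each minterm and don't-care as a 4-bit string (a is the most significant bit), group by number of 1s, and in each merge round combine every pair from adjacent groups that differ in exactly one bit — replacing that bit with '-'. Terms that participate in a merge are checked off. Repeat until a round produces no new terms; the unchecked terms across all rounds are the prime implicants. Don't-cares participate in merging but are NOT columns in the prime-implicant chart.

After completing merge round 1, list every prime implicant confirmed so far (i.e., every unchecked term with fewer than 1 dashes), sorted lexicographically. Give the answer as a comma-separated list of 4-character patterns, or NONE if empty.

Round 0: 0011✓ 0110✓ 0111✓ 1010✓ 1011✓ 1100
Round 1: -011 0-11 011- 101-
PIs = {-011, 0-11, 011-, 101-, 1100}

1100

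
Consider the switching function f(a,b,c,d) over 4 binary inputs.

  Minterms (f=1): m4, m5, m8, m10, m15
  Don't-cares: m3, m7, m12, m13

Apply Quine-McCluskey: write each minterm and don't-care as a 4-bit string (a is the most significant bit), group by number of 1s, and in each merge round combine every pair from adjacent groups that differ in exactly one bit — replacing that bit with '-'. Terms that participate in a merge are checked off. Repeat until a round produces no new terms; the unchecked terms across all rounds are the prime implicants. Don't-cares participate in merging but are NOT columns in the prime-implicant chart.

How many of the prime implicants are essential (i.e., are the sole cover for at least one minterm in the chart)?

3

[col 0] 0011*, 0100*, 0101*, 0111*, 1000*, 1010*, 1100*, 1101*, 1111*
[col 1] -100*, -101*, -111*, 0-11, 01-1*, 010-*, 1-00, 10-0, 11-1*, 110-*
[col 2] -1-1, -10-
Prime implicants: -1-1, -10-, 0-11, 1-00, 10-0
PI chart (minterm → PIs covering it):
  4 | -10-  (sole → essential)
  5 | -1-1,-10-
  8 | 1-00,10-0
  10 | 10-0  (sole → essential)
  15 | -1-1  (sole → essential)
Essential prime implicants: -1-1, -10-, 10-0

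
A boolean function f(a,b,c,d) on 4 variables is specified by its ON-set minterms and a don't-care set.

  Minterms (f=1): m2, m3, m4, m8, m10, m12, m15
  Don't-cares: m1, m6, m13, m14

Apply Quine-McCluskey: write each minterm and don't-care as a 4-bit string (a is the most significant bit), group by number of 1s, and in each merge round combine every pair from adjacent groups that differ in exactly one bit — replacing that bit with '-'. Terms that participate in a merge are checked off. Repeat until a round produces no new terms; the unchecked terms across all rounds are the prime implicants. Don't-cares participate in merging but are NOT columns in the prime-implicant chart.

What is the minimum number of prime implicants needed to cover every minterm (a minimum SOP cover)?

4

size-2^0 implicants → 0001(✓)  0010(✓)  0011(✓)  0100(✓)  0110(✓)  1000(✓)  1010(✓)  1100(✓)  1101(✓)  1110(✓)  1111(✓)
size-2^1 implicants → -010(✓)  -100(✓)  -110(✓)  0-10(✓)  00-1  001-  01-0(✓)  1-00(✓)  1-10(✓)  10-0(✓)  11-0(✓)  11-1(✓)  110-(✓)  111-(✓)
size-2^2 implicants → --10  -1-0  1--0  11--
Unchecked terms (primes): --10, -1-0, 00-1, 001-, 1--0, 11--
Minterm coverage:
  m2 ⊆ --10,001-
  m3 ⊆ 00-1,001-
  m4 ⊆ -1-0 [E]
  m8 ⊆ 1--0 [E]
  m10 ⊆ --10,1--0
  m12 ⊆ -1-0,1--0,11--
  m15 ⊆ 11-- [E]
E = {-1-0, 1--0, 11--}
Petrick residual → 001-
Cover = bd' + a'b'c + ad' + ab  |cover|=4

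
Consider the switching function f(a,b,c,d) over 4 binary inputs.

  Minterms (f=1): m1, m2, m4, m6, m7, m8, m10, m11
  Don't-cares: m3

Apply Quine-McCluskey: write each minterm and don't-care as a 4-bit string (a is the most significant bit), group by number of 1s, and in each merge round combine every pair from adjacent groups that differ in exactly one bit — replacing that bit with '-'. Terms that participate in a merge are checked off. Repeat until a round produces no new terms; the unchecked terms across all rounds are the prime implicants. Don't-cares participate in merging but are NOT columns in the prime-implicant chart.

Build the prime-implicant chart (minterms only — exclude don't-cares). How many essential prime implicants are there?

size-2^0 implicants → 0001(✓)  0010(✓)  0011(✓)  0100(✓)  0110(✓)  0111(✓)  1000(✓)  1010(✓)  1011(✓)
size-2^1 implicants → -010(✓)  -011(✓)  0-10(✓)  0-11(✓)  00-1  001-(✓)  01-0  011-(✓)  10-0  101-(✓)
size-2^2 implicants → -01-  0-1-
Unchecked terms (primes): -01-, 0-1-, 00-1, 01-0, 10-0
Minterm coverage:
  m1 ⊆ 00-1 [E]
  m2 ⊆ -01-,0-1-
  m4 ⊆ 01-0 [E]
  m6 ⊆ 0-1-,01-0
  m7 ⊆ 0-1- [E]
  m8 ⊆ 10-0 [E]
  m10 ⊆ -01-,10-0
  m11 ⊆ -01- [E]
E = {-01-, 0-1-, 00-1, 01-0, 10-0}

5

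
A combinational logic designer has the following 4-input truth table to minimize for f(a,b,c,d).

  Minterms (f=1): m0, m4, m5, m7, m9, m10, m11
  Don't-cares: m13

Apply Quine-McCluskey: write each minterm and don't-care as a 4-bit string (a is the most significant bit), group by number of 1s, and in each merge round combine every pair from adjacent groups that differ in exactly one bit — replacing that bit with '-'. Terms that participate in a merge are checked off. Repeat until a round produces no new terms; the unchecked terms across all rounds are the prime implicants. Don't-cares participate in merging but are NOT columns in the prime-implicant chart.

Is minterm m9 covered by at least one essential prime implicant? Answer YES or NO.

NO

size-2^0 implicants → 0000(✓)  0100(✓)  0101(✓)  0111(✓)  1001(✓)  1010(✓)  1011(✓)  1101(✓)
size-2^1 implicants → -101  0-00  01-1  010-  1-01  10-1  101-
Unchecked terms (primes): -101, 0-00, 01-1, 010-, 1-01, 10-1, 101-
Minterm coverage:
  m0 ⊆ 0-00 [E]
  m4 ⊆ 0-00,010-
  m5 ⊆ -101,01-1,010-
  m7 ⊆ 01-1 [E]
  m9 ⊆ 1-01,10-1
  m10 ⊆ 101- [E]
  m11 ⊆ 10-1,101-
E = {0-00, 01-1, 101-}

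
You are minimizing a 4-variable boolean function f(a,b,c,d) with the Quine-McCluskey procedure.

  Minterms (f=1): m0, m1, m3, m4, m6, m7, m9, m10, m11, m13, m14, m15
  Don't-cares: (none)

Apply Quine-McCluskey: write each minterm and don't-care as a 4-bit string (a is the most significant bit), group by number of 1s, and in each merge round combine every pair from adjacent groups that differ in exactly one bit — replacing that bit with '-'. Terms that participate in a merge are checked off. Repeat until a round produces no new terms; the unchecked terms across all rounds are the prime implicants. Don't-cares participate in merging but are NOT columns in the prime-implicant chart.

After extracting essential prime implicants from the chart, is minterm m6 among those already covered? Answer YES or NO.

Round 0: 0000✓ 0001✓ 0011✓ 0100✓ 0110✓ 0111✓ 1001✓ 1010✓ 1011✓ 1101✓ 1110✓ 1111✓
Round 1: -001✓ -011✓ -110✓ -111✓ 0-00 0-11✓ 00-1✓ 000- 01-0 011-✓ 1-01✓ 1-10✓ 1-11✓ 10-1✓ 101-✓ 11-1✓ 111-✓
Round 2: --11 -0-1 -11- 1--1 1-1-
PIs = {--11, -0-1, -11-, 0-00, 000-, 01-0, 1--1, 1-1-}
Coverage chart:
  m0: 0-00,000-
  m1: -0-1,000-
  m3: --11,-0-1
  m4: 0-00,01-0
  m6: -11-,01-0
  m7: --11,-11-
  m9: -0-1,1--1
  m10: 1-1- ←essential
  m11: --11,-0-1,1--1,1-1-
  m13: 1--1 ←essential
  m14: -11-,1-1-
  m15: --11,-11-,1--1,1-1-
Essential: 1--1, 1-1-

NO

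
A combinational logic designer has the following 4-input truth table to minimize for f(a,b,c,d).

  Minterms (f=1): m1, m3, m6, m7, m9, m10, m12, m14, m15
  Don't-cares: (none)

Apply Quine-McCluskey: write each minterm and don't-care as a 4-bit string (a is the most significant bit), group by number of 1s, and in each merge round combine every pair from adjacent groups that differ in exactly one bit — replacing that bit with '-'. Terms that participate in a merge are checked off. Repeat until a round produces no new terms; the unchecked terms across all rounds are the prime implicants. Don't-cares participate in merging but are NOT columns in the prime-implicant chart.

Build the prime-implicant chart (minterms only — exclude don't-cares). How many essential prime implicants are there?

size-2^0 implicants → 0001(✓)  0011(✓)  0110(✓)  0111(✓)  1001(✓)  1010(✓)  1100(✓)  1110(✓)  1111(✓)
size-2^1 implicants → -001  -110(✓)  -111(✓)  0-11  00-1  011-(✓)  1-10  11-0  111-(✓)
size-2^2 implicants → -11-
Unchecked terms (primes): -001, -11-, 0-11, 00-1, 1-10, 11-0
Minterm coverage:
  m1 ⊆ -001,00-1
  m3 ⊆ 0-11,00-1
  m6 ⊆ -11- [E]
  m7 ⊆ -11-,0-11
  m9 ⊆ -001 [E]
  m10 ⊆ 1-10 [E]
  m12 ⊆ 11-0 [E]
  m14 ⊆ -11-,1-10,11-0
  m15 ⊆ -11- [E]
E = {-001, -11-, 1-10, 11-0}

4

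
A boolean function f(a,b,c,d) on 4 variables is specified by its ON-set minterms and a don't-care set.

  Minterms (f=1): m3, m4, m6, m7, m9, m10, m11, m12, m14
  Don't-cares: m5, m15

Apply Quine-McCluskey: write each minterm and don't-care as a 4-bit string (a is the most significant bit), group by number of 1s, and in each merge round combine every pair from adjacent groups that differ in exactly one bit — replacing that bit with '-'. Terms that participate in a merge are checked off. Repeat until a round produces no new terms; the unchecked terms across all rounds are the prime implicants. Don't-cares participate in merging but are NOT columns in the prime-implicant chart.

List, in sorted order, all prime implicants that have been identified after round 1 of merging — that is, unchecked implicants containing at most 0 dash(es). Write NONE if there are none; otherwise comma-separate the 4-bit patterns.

size-2^0 implicants → 0011(✓)  0100(✓)  0101(✓)  0110(✓)  0111(✓)  1001(✓)  1010(✓)  1011(✓)  1100(✓)  1110(✓)  1111(✓)
size-2^1 implicants → -011(✓)  -100(✓)  -110(✓)  -111(✓)  0-11(✓)  01-0(✓)  01-1(✓)  010-(✓)  011-(✓)  1-10(✓)  1-11(✓)  10-1  101-(✓)  11-0(✓)  111-(✓)
size-2^2 implicants → --11  -1-0  -11-  01--  1-1-
Unchecked terms (primes): --11, -1-0, -11-, 01--, 1-1-, 10-1

NONE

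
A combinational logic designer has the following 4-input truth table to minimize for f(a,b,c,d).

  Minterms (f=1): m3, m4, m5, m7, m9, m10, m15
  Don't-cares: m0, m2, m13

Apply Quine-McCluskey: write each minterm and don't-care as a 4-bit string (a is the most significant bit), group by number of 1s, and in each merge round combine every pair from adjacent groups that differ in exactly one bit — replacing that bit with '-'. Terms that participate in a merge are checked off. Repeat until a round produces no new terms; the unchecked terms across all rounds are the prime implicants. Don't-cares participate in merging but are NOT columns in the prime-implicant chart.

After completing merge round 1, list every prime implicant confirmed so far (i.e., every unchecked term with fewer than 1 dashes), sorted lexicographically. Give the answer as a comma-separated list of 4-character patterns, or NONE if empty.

Round 0: 0000✓ 0010✓ 0011✓ 0100✓ 0101✓ 0111✓ 1001✓ 1010✓ 1101✓ 1111✓
Round 1: -010 -101✓ -111✓ 0-00 0-11 00-0 001- 01-1✓ 010- 1-01 11-1✓
Round 2: -1-1
PIs = {-010, -1-1, 0-00, 0-11, 00-0, 001-, 010-, 1-01}

NONE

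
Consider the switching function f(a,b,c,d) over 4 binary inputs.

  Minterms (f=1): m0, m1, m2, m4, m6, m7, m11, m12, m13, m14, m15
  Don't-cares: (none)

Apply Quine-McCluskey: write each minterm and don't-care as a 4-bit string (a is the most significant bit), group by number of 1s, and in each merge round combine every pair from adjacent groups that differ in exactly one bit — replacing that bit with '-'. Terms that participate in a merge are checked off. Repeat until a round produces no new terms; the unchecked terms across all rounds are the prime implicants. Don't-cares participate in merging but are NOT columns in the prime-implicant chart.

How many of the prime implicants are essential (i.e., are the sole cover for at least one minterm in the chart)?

Round 0: 0000✓ 0001✓ 0010✓ 0100✓ 0110✓ 0111✓ 1011✓ 1100✓ 1101✓ 1110✓ 1111✓
Round 1: -100✓ -110✓ -111✓ 0-00✓ 0-10✓ 00-0✓ 000- 01-0✓ 011-✓ 1-11 11-0✓ 11-1✓ 110-✓ 111-✓
Round 2: -1-0 -11- 0--0 11--
PIs = {-1-0, -11-, 0--0, 000-, 1-11, 11--}
Coverage chart:
  m0: 0--0,000-
  m1: 000- ←essential
  m2: 0--0 ←essential
  m4: -1-0,0--0
  m6: -1-0,-11-,0--0
  m7: -11- ←essential
  m11: 1-11 ←essential
  m12: -1-0,11--
  m13: 11-- ←essential
  m14: -1-0,-11-,11--
  m15: -11-,1-11,11--
Essential: -11-, 0--0, 000-, 1-11, 11--

5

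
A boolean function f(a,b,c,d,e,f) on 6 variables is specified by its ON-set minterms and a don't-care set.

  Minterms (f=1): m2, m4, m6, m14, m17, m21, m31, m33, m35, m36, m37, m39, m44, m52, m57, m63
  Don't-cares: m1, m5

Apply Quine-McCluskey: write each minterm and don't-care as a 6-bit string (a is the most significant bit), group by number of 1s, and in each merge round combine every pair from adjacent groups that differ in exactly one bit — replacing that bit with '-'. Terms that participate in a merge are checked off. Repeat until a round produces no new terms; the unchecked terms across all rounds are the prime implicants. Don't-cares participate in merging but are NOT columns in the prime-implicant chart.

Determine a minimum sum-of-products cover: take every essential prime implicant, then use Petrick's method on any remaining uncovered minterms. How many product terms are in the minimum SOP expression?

Round 0: 000001✓ 000010✓ 000100✓ 000101✓ 000110✓ 001110✓ 010001✓ 010101✓ 011111✓ 100001✓ 100011✓ 100100✓ 100101✓ 100111✓ 101100✓ 110100✓ 111001 111111✓
Round 1: -00001✓ -00100✓ -00101✓ -11111 0-0001✓ 0-0101✓ 00-110 000-01✓ 000-10 0001-0 00010-✓ 010-01✓ 1-0100 10-100 100-01✓ 100-11✓ 1000-1✓ 1001-1✓ 10010-✓
Round 2: -00-01 -0010- 0-0-01 100--1
PIs = {-00-01, -0010-, -11111, 0-0-01, 00-110, 000-10, 0001-0, 1-0100, 10-100, 100--1, 111001}
Coverage chart:
  m2: 000-10 ←essential
  m4: -0010-,0001-0
  m6: 00-110,000-10,0001-0
  m14: 00-110 ←essential
  m17: 0-0-01 ←essential
  m21: 0-0-01 ←essential
  m31: -11111 ←essential
  m33: -00-01,100--1
  m35: 100--1 ←essential
  m36: -0010-,1-0100,10-100
  m37: -00-01,-0010-,100--1
  m39: 100--1 ←essential
  m44: 10-100 ←essential
  m52: 1-0100 ←essential
  m57: 111001 ←essential
  m63: -11111 ←essential
Essential: -11111, 0-0-01, 00-110, 000-10, 1-0100, 10-100, 100--1, 111001
Petrick residual → -0010-
Min cover (9 terms): b'c'de' + bcdef + a'c'e'f + a'b'def' + a'b'c'ef' + ac'de'f' + ab'de'f' + ab'c'f + abcd'e'f

9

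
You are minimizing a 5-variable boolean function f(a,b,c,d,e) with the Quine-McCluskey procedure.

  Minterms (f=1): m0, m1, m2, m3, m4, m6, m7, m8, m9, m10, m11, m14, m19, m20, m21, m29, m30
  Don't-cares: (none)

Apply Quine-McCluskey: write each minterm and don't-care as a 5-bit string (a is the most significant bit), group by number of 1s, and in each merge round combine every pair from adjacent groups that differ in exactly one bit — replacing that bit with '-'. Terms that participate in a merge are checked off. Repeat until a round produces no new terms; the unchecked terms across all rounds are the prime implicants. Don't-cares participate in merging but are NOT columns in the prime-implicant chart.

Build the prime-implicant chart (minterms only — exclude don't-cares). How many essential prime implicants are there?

size-2^0 implicants → 00000(✓)  00001(✓)  00010(✓)  00011(✓)  00100(✓)  00110(✓)  00111(✓)  01000(✓)  01001(✓)  01010(✓)  01011(✓)  01110(✓)  10011(✓)  10100(✓)  10101(✓)  11101(✓)  11110(✓)
size-2^1 implicants → -0011  -0100  -1110  0-000(✓)  0-001(✓)  0-010(✓)  0-011(✓)  0-110(✓)  00-00(✓)  00-10(✓)  00-11(✓)  000-0(✓)  000-1(✓)  0000-(✓)  0001-(✓)  001-0(✓)  0011-(✓)  01-10(✓)  010-0(✓)  010-1(✓)  0100-(✓)  0101-(✓)  1-101  1010-
size-2^2 implicants → 0--10  0-0-0(✓)  0-0-1(✓)  0-00-(✓)  0-01-(✓)  00--0  00-1-  000--(✓)  010--(✓)
size-2^3 implicants → 0-0--
Unchecked terms (primes): -0011, -0100, -1110, 0--10, 0-0--, 00--0, 00-1-, 1-101, 1010-
Minterm coverage:
  m0 ⊆ 0-0--,00--0
  m1 ⊆ 0-0-- [E]
  m2 ⊆ 0--10,0-0--,00--0,00-1-
  m3 ⊆ -0011,0-0--,00-1-
  m4 ⊆ -0100,00--0
  m6 ⊆ 0--10,00--0,00-1-
  m7 ⊆ 00-1- [E]
  m8 ⊆ 0-0-- [E]
  m9 ⊆ 0-0-- [E]
  m10 ⊆ 0--10,0-0--
  m11 ⊆ 0-0-- [E]
  m14 ⊆ -1110,0--10
  m19 ⊆ -0011 [E]
  m20 ⊆ -0100,1010-
  m21 ⊆ 1-101,1010-
  m29 ⊆ 1-101 [E]
  m30 ⊆ -1110 [E]
E = {-0011, -1110, 0-0--, 00-1-, 1-101}

5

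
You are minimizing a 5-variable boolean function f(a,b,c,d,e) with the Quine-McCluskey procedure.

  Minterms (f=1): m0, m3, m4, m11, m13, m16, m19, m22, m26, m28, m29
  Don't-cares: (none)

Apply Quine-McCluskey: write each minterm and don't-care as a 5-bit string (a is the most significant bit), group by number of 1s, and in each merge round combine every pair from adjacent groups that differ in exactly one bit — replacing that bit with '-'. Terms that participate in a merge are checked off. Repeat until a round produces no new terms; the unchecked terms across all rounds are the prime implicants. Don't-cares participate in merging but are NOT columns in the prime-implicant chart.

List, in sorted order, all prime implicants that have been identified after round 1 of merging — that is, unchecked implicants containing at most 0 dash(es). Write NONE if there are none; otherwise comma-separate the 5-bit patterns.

10110, 11010

Round 0: 00000✓ 00011✓ 00100✓ 01011✓ 01101✓ 10000✓ 10011✓ 10110 11010 11100✓ 11101✓
Round 1: -0000 -0011 -1101 0-011 00-00 1110-
PIs = {-0000, -0011, -1101, 0-011, 00-00, 10110, 11010, 1110-}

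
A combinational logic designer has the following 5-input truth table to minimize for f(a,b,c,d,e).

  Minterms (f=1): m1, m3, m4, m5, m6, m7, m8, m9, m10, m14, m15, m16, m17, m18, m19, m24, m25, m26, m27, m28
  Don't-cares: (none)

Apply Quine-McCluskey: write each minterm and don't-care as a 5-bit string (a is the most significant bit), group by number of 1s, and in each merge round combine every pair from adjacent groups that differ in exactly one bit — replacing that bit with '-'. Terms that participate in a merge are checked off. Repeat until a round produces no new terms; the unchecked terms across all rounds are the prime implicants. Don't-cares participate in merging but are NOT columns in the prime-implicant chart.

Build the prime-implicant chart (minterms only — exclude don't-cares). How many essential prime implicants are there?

4

Round 0: 00001✓ 00011✓ 00100✓ 00101✓ 00110✓ 00111✓ 01000✓ 01001✓ 01010✓ 01110✓ 01111✓ 10000✓ 10001✓ 10010✓ 10011✓ 11000✓ 11001✓ 11010✓ 11011✓ 11100✓
Round 1: -0001✓ -0011✓ -1000✓ -1001✓ -1010✓ 0-001✓ 0-110✓ 0-111✓ 00-01✓ 00-11✓ 000-1✓ 001-0✓ 001-1✓ 0010-✓ 0011-✓ 01-10 010-0✓ 0100-✓ 0111-✓ 1-000✓ 1-001✓ 1-010✓ 1-011✓ 100-0✓ 100-1✓ 1000-✓ 1001-✓ 11-00 110-0✓ 110-1✓ 1100-✓ 1101-✓
Round 2: --001 -00-1 -10-0 -100- 0-11- 00--1 001-- 1-0-0✓ 1-0-1✓ 1-00-✓ 1-01-✓ 100--✓ 110--✓
Round 3: 1-0--
PIs = {--001, -00-1, -10-0, -100-, 0-11-, 00--1, 001--, 01-10, 1-0--, 11-00}
Coverage chart:
  m1: --001,-00-1,00--1
  m3: -00-1,00--1
  m4: 001-- ←essential
  m5: 00--1,001--
  m6: 0-11-,001--
  m7: 0-11-,00--1,001--
  m8: -10-0,-100-
  m9: --001,-100-
  m10: -10-0,01-10
  m14: 0-11-,01-10
  m15: 0-11- ←essential
  m16: 1-0-- ←essential
  m17: --001,-00-1,1-0--
  m18: 1-0-- ←essential
  m19: -00-1,1-0--
  m24: -10-0,-100-,1-0--,11-00
  m25: --001,-100-,1-0--
  m26: -10-0,1-0--
  m27: 1-0-- ←essential
  m28: 11-00 ←essential
Essential: 0-11-, 001--, 1-0--, 11-00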